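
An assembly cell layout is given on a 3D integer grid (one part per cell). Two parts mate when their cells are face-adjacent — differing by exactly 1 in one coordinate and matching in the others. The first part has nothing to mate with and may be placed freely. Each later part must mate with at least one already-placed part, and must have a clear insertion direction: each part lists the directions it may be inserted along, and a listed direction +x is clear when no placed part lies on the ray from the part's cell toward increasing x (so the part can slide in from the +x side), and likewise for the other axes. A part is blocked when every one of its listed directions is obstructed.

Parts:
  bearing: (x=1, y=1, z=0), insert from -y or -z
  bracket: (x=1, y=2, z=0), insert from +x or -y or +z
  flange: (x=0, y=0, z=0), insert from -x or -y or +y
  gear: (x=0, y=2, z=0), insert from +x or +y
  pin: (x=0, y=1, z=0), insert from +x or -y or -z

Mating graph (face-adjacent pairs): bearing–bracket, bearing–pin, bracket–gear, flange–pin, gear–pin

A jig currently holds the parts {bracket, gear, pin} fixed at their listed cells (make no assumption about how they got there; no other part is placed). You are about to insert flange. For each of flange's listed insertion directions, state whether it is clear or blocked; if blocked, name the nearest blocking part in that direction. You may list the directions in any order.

+y: blocked by pin; -x: clear; -y: clear

-x: ray from flange(0, 0, 0) has no placed part ⇒ clear
-y: ray from flange(0, 0, 0) has no placed part ⇒ clear
+y: nearest on ray is pin@(0, 1, 0) ⇒ blocked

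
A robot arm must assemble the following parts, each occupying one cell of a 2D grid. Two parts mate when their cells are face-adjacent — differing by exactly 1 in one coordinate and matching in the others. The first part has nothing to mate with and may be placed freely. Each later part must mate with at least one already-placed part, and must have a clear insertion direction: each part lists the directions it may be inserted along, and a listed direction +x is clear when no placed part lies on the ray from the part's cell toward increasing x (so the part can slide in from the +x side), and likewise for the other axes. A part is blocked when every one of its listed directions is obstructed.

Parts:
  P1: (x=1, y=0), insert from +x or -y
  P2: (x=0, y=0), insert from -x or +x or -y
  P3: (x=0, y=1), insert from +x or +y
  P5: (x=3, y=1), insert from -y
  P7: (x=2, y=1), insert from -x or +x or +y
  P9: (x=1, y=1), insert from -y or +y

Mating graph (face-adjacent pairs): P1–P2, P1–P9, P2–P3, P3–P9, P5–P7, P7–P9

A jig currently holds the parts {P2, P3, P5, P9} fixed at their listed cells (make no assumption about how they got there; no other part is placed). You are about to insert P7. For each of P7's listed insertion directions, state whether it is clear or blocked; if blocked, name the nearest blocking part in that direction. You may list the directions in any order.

-x: nearest on ray is P9@(1, 1) ⇒ blocked
+x: nearest on ray is P5@(3, 1) ⇒ blocked
+y: ray from P7(2, 1) has no placed part ⇒ clear

+x: blocked by P5; +y: clear; -x: blocked by P9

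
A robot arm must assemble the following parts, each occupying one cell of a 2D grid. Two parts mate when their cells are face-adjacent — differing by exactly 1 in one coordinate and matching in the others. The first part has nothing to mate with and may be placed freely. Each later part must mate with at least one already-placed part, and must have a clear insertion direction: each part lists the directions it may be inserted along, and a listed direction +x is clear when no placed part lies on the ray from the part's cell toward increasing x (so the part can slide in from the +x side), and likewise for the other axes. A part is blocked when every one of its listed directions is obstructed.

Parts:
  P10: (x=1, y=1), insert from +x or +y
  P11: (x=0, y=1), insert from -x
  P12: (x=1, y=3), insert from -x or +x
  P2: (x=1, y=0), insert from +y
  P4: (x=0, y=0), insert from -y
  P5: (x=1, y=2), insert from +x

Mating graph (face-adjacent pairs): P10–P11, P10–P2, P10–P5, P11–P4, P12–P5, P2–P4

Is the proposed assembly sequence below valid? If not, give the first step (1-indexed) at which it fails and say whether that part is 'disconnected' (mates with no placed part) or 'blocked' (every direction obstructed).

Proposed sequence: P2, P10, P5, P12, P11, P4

Valid

1. P2@(1, 0) [+y clear] — {P2}
2. P10@(1, 1) [+x clear] — {P10, P2}
3. P5@(1, 2) [+x clear] — {P10, P2, P5}
4. P12@(1, 3) [-x clear] — {P10, P12, P2, P5}
5. P11@(0, 1) [-x clear] — {P10, P11, P12, P2, P5}
6. P4@(0, 0) [-y clear] — {P10, P11, P12, P2, P4, P5}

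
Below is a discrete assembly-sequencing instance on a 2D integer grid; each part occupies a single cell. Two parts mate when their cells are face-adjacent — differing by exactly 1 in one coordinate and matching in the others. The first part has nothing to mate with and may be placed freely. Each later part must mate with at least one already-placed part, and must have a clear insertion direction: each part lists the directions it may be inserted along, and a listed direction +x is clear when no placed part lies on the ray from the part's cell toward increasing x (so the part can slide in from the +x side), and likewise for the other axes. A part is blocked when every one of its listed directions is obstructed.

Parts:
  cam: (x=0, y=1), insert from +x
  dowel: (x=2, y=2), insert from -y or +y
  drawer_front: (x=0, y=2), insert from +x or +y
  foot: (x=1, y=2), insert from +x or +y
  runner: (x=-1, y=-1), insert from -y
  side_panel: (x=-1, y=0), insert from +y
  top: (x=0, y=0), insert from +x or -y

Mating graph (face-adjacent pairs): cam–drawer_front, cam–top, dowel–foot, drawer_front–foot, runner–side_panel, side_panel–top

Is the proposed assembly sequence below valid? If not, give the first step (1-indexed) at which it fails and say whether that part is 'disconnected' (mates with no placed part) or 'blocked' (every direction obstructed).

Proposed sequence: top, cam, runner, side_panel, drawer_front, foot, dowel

1. top@(0, 0) [+x clear] — {top}
2. cam@(0, 1) [+x clear] — {cam, top}
3. runner@(-1, -1) — no placed neighbour ⇒ disconnected

Invalid at step 3 (disconnected)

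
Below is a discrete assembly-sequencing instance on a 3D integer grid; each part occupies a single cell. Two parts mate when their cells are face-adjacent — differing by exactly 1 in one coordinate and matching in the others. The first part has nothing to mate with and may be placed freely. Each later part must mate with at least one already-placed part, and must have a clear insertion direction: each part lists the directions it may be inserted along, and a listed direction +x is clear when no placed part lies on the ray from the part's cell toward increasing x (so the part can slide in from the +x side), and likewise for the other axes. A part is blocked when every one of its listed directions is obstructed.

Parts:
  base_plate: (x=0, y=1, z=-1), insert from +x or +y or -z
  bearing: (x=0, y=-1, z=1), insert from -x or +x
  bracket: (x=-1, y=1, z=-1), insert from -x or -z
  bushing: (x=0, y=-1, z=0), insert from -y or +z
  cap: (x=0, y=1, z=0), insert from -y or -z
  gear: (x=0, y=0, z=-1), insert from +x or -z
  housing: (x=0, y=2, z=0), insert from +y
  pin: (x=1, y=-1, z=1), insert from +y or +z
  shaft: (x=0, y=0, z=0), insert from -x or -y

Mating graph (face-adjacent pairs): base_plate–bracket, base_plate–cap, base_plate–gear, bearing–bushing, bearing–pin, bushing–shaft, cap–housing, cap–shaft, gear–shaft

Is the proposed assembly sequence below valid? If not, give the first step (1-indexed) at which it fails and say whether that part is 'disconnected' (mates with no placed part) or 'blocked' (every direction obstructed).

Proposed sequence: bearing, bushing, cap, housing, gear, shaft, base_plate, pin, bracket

Invalid at step 3 (disconnected)

1. bearing@(0, -1, 1) [-x clear] — {bearing}
2. bushing@(0, -1, 0) [-y clear] — {bearing, bushing}
3. cap@(0, 1, 0) — no placed neighbour ⇒ disconnected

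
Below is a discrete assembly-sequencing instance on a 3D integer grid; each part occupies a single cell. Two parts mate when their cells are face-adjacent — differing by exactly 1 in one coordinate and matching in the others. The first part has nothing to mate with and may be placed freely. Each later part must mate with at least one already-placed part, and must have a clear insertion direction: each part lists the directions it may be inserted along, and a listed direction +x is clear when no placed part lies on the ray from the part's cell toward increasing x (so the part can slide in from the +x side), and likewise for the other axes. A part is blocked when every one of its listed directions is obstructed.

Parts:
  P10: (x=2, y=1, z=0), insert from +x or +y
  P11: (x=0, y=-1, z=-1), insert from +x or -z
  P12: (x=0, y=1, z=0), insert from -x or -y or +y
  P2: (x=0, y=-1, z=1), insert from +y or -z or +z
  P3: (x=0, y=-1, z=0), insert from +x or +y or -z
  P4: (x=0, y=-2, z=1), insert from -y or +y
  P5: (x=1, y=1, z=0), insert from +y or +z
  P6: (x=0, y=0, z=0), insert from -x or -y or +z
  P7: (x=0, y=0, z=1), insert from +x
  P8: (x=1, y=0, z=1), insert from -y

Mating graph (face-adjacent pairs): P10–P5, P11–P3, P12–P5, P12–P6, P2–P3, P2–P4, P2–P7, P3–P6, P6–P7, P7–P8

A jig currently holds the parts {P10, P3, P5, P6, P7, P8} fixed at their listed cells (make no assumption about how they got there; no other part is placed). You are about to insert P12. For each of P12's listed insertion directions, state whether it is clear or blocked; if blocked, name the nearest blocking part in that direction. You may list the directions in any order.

+y: clear; -x: clear; -y: blocked by P6

-x: ray from P12(0, 1, 0) has no placed part ⇒ clear
-y: nearest on ray is P6@(0, 0, 0) ⇒ blocked
+y: ray from P12(0, 1, 0) has no placed part ⇒ clear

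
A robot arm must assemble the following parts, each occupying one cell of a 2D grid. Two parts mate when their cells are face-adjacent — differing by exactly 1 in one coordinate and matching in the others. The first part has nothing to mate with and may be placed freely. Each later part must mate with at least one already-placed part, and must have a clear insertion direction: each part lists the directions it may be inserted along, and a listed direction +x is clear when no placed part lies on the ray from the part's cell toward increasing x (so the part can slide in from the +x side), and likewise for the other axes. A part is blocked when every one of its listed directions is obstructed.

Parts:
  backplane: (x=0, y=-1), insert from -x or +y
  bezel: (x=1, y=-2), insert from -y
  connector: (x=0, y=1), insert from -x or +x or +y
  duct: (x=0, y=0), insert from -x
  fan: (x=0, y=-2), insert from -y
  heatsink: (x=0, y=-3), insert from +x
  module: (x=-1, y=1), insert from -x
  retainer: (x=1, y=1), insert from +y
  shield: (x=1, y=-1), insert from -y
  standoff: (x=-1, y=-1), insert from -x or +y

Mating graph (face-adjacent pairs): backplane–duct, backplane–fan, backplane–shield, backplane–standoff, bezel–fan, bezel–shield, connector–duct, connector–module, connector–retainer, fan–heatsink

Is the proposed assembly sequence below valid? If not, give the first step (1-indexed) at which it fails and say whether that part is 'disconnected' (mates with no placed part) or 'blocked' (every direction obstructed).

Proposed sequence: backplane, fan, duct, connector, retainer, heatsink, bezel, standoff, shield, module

Invalid at step 9 (blocked)

1. backplane@(0, -1) [-x clear] — {backplane}
2. fan@(0, -2) [-y clear] — {backplane, fan}
3. duct@(0, 0) [-x clear] — {backplane, duct, fan}
4. connector@(0, 1) [-x clear] — {backplane, connector, duct, fan}
5. retainer@(1, 1) [+y clear] — {backplane, connector, duct, fan, retainer}
6. heatsink@(0, -3) [+x clear] — {backplane, connector, duct, fan, heatsink, retainer}
7. bezel@(1, -2) [-y clear] — {backplane, bezel, connector, duct, fan, heatsink, retainer}
8. standoff@(-1, -1) [-x clear] — {backplane, bezel, connector, duct, fan, heatsink, retainer, standoff}
9. shield@(1, -1) — -y all obstructed ⇒ blocked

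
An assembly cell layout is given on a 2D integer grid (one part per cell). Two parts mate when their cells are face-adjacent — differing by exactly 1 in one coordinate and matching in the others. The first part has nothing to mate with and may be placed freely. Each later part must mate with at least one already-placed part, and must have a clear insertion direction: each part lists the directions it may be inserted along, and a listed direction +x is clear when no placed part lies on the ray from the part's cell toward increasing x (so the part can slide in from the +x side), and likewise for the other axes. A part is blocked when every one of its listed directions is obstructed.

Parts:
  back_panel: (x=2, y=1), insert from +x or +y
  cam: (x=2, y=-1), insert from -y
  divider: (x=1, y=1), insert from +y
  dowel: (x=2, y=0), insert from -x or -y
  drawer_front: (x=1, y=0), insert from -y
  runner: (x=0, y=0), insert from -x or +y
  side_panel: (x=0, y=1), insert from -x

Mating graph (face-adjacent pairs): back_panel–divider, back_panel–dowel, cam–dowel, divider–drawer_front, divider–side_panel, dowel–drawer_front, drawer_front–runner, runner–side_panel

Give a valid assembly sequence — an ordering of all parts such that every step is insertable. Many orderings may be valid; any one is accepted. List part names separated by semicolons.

1. back_panel@(2, 1) [+x clear] — {back_panel}
2. dowel@(2, 0) [-x clear] — {back_panel, dowel}
3. divider@(1, 1) [+y clear] — {back_panel, divider, dowel}
4. cam@(2, -1) [-y clear] — {back_panel, cam, divider, dowel}
5. side_panel@(0, 1) [-x clear] — {back_panel, cam, divider, dowel, side_panel}
6. drawer_front@(1, 0) [-y clear] — {back_panel, cam, divider, dowel, drawer_front, side_panel}
7. runner@(0, 0) [-x clear] — {back_panel, cam, divider, dowel, drawer_front, runner, side_panel}

back_panel; dowel; divider; cam; side_panel; drawer_front; runner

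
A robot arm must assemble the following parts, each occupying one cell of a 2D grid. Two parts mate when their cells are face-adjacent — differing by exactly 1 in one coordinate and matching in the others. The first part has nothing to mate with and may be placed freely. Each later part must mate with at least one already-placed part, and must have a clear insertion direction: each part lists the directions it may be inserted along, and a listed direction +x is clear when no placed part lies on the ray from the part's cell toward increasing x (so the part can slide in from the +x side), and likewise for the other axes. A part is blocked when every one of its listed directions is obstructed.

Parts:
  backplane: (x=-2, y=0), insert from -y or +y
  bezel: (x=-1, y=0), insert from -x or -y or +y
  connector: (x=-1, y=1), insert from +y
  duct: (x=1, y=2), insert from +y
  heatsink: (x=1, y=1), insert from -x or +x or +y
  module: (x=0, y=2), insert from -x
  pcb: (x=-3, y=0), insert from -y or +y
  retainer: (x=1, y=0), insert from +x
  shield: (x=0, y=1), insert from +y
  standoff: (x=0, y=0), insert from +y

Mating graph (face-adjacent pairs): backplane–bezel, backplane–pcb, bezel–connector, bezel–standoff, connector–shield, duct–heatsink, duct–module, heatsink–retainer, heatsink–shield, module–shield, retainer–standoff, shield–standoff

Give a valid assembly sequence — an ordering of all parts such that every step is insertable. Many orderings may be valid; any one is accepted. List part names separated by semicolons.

1. pcb@(-3, 0) [-y clear] — {pcb}
2. backplane@(-2, 0) [-y clear] — {backplane, pcb}
3. bezel@(-1, 0) [-y clear] — {backplane, bezel, pcb}
4. connector@(-1, 1) [+y clear] — {backplane, bezel, connector, pcb}
5. standoff@(0, 0) [+y clear] — {backplane, bezel, connector, pcb, standoff}
6. retainer@(1, 0) [+x clear] — {backplane, bezel, connector, pcb, retainer, standoff}
7. heatsink@(1, 1) [+x clear] — {backplane, bezel, connector, heatsink, pcb, retainer, standoff}
8. shield@(0, 1) [+y clear] — {backplane, bezel, connector, heatsink, pcb, retainer, shield, standoff}
9. module@(0, 2) [-x clear] — {backplane, bezel, connector, heatsink, module, pcb, retainer, shield, standoff}
10. duct@(1, 2) [+y clear] — {backplane, bezel, connector, duct, heatsink, module, pcb, retainer, shield, standoff}

pcb; backplane; bezel; connector; standoff; retainer; heatsink; shield; module; duct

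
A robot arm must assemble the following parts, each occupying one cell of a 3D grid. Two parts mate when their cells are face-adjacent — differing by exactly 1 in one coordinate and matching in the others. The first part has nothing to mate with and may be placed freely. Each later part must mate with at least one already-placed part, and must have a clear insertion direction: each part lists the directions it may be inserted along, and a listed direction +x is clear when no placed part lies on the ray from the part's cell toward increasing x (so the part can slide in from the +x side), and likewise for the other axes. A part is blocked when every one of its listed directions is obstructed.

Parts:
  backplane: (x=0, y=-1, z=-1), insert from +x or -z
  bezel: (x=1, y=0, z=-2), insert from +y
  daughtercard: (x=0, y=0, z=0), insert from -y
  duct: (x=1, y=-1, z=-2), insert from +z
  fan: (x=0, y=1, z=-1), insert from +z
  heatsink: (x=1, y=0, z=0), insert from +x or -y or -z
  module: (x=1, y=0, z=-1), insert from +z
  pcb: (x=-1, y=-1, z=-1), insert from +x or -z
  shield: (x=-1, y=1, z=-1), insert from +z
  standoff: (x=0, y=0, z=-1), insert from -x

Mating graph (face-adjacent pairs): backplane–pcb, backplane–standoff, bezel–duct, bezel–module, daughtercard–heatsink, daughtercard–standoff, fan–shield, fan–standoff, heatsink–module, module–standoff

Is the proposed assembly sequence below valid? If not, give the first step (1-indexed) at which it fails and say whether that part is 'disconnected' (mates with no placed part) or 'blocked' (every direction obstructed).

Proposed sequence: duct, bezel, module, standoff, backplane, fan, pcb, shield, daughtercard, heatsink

Valid

1. duct@(1, -1, -2) [+z clear] — {duct}
2. bezel@(1, 0, -2) [+y clear] — {bezel, duct}
3. module@(1, 0, -1) [+z clear] — {bezel, duct, module}
4. standoff@(0, 0, -1) [-x clear] — {bezel, duct, module, standoff}
5. backplane@(0, -1, -1) [+x clear] — {backplane, bezel, duct, module, standoff}
6. fan@(0, 1, -1) [+z clear] — {backplane, bezel, duct, fan, module, standoff}
7. pcb@(-1, -1, -1) [-z clear] — {backplane, bezel, duct, fan, module, pcb, standoff}
8. shield@(-1, 1, -1) [+z clear] — {backplane, bezel, duct, fan, module, pcb, shield, standoff}
9. daughtercard@(0, 0, 0) [-y clear] — {backplane, bezel, daughtercard, duct, fan, module, pcb, shield, standoff}
10. heatsink@(1, 0, 0) [+x clear] — {backplane, bezel, daughtercard, duct, fan, heatsink, module, pcb, shield, standoff}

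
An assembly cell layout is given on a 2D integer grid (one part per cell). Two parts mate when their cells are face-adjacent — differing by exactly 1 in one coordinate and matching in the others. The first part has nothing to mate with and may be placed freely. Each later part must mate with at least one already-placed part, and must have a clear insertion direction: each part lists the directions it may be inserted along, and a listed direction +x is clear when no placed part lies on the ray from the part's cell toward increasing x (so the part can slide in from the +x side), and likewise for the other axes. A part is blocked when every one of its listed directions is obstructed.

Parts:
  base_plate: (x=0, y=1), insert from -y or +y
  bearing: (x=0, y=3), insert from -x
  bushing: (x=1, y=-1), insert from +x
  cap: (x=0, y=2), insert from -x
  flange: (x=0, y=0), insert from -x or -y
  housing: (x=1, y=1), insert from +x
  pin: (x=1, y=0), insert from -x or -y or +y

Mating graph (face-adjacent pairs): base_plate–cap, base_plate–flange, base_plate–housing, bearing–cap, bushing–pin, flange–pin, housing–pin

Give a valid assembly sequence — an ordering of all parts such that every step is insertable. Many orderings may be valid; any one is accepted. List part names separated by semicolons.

bearing; cap; base_plate; housing; pin; bushing; flange

1. bearing@(0, 3) [-x clear] — {bearing}
2. cap@(0, 2) [-x clear] — {bearing, cap}
3. base_plate@(0, 1) [-y clear] — {base_plate, bearing, cap}
4. housing@(1, 1) [+x clear] — {base_plate, bearing, cap, housing}
5. pin@(1, 0) [-x clear] — {base_plate, bearing, cap, housing, pin}
6. bushing@(1, -1) [+x clear] — {base_plate, bearing, bushing, cap, housing, pin}
7. flange@(0, 0) [-x clear] — {base_plate, bearing, bushing, cap, flange, housing, pin}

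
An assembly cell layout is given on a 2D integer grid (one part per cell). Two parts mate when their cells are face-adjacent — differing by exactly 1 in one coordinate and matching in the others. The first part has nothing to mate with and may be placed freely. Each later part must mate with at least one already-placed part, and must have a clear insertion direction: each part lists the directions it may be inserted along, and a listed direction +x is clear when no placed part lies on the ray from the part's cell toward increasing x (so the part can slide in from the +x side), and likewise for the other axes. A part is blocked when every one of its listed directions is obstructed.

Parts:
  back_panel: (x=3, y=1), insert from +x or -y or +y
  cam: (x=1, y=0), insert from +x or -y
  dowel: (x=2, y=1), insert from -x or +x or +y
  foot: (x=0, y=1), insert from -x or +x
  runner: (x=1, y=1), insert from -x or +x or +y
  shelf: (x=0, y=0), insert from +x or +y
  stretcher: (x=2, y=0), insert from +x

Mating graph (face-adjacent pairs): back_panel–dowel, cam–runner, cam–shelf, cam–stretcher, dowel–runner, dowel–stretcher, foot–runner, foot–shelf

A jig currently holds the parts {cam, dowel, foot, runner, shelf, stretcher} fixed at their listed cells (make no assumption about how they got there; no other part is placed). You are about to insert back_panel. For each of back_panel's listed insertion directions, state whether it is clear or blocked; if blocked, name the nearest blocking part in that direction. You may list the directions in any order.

+x: clear; +y: clear; -y: clear

+x: ray from back_panel(3, 1) has no placed part ⇒ clear
-y: ray from back_panel(3, 1) has no placed part ⇒ clear
+y: ray from back_panel(3, 1) has no placed part ⇒ clear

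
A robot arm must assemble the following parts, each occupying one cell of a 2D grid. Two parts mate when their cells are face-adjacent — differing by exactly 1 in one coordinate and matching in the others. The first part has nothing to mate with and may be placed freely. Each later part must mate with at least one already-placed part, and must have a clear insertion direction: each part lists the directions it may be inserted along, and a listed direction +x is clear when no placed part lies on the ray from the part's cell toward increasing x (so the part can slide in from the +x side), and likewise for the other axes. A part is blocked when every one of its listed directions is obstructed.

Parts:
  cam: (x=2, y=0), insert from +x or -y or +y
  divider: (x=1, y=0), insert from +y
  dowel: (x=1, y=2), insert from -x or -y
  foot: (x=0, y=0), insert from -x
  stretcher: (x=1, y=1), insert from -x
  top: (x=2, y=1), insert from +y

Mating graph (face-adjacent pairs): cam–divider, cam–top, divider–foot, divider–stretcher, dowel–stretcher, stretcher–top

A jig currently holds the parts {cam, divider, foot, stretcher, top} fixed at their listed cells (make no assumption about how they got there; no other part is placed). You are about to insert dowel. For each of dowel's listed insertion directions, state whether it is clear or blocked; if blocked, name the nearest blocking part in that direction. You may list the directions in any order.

-x: ray from dowel(1, 2) has no placed part ⇒ clear
-y: nearest on ray is stretcher@(1, 1) ⇒ blocked

-x: clear; -y: blocked by stretcher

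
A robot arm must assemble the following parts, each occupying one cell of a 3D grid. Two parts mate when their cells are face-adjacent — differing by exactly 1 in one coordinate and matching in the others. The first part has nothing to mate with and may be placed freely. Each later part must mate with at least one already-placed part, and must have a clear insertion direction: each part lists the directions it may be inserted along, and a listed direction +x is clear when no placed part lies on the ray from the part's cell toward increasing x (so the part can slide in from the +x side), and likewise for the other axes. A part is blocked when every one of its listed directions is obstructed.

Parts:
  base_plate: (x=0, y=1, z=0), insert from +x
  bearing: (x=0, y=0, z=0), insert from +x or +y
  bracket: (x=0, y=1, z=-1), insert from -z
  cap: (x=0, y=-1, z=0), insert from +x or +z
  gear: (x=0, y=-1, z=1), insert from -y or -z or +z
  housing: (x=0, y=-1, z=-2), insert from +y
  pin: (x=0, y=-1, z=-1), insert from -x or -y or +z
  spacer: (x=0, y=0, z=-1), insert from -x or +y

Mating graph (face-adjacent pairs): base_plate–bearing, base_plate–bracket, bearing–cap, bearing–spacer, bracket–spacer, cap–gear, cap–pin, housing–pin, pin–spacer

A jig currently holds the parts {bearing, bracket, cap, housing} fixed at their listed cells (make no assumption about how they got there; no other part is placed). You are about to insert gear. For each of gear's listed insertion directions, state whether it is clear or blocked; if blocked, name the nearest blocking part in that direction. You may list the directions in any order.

-y: ray from gear(0, -1, 1) has no placed part ⇒ clear
-z: nearest on ray is cap@(0, -1, 0) ⇒ blocked
+z: ray from gear(0, -1, 1) has no placed part ⇒ clear

+z: clear; -y: clear; -z: blocked by cap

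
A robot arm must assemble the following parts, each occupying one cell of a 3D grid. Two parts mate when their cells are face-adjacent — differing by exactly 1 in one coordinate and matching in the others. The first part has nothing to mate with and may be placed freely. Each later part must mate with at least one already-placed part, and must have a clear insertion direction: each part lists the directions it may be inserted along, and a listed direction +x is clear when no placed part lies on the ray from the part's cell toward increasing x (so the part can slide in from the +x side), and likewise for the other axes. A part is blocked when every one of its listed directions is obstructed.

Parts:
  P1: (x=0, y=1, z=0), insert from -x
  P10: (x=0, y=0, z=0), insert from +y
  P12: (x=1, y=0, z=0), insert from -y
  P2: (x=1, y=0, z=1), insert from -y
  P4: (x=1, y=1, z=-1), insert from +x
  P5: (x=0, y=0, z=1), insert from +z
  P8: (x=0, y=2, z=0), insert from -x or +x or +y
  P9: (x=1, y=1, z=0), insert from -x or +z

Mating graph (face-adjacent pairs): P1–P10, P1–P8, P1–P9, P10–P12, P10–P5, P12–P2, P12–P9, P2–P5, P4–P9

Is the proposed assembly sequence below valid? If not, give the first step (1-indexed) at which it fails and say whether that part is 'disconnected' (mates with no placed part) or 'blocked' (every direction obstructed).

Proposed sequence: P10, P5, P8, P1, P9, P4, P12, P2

1. P10@(0, 0, 0) [+y clear] — {P10}
2. P5@(0, 0, 1) [+z clear] — {P10, P5}
3. P8@(0, 2, 0) — no placed neighbour ⇒ disconnected

Invalid at step 3 (disconnected)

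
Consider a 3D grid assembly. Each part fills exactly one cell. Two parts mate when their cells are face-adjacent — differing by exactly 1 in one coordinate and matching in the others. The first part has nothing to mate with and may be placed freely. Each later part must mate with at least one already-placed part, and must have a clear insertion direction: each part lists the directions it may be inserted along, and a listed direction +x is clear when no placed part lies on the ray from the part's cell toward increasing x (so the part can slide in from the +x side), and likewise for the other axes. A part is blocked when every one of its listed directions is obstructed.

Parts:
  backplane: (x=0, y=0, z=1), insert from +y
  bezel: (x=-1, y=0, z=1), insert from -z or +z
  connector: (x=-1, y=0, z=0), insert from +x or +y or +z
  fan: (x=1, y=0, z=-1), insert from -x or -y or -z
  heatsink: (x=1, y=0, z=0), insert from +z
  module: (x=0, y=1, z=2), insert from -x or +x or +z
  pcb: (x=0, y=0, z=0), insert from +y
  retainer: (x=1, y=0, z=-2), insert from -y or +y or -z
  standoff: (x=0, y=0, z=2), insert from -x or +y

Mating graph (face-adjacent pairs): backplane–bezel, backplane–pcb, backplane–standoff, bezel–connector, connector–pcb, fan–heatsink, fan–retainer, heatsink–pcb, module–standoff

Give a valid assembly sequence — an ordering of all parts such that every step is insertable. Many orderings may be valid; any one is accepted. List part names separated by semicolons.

1. pcb@(0, 0, 0) [+y clear] — {pcb}
2. connector@(-1, 0, 0) [+y clear] — {connector, pcb}
3. backplane@(0, 0, 1) [+y clear] — {backplane, connector, pcb}
4. standoff@(0, 0, 2) [-x clear] — {backplane, connector, pcb, standoff}
5. module@(0, 1, 2) [-x clear] — {backplane, connector, module, pcb, standoff}
6. heatsink@(1, 0, 0) [+z clear] — {backplane, connector, heatsink, module, pcb, standoff}
7. fan@(1, 0, -1) [-x clear] — {backplane, connector, fan, heatsink, module, pcb, standoff}
8. retainer@(1, 0, -2) [-y clear] — {backplane, connector, fan, heatsink, module, pcb, retainer, standoff}
9. bezel@(-1, 0, 1) [+z clear] — {backplane, bezel, connector, fan, heatsink, module, pcb, retainer, standoff}

pcb; connector; backplane; standoff; module; heatsink; fan; retainer; bezel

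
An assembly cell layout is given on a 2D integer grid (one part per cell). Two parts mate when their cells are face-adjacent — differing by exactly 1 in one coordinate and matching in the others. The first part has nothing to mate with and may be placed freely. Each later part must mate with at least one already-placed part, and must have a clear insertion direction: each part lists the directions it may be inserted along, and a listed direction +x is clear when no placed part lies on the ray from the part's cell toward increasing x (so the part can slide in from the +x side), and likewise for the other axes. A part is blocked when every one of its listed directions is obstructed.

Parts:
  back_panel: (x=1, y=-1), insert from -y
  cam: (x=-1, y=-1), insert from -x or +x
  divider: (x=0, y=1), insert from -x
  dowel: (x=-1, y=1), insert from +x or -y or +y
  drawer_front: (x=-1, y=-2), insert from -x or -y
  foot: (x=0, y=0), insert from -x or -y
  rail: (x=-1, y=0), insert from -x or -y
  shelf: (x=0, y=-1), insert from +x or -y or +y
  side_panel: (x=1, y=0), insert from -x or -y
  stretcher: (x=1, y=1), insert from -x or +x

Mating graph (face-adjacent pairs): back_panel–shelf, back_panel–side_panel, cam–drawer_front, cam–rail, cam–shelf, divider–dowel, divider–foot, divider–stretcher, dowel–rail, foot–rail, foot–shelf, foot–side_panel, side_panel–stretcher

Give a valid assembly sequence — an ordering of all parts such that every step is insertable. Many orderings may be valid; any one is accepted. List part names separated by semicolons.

1. cam@(-1, -1) [-x clear] — {cam}
2. rail@(-1, 0) [-x clear] — {cam, rail}
3. drawer_front@(-1, -2) [-x clear] — {cam, drawer_front, rail}
4. foot@(0, 0) [-y clear] — {cam, drawer_front, foot, rail}
5. divider@(0, 1) [-x clear] — {cam, divider, drawer_front, foot, rail}
6. dowel@(-1, 1) [+y clear] — {cam, divider, dowel, drawer_front, foot, rail}
7. shelf@(0, -1) [+x clear] — {cam, divider, dowel, drawer_front, foot, rail, shelf}
8. stretcher@(1, 1) [+x clear] — {cam, divider, dowel, drawer_front, foot, rail, shelf, stretcher}
9. side_panel@(1, 0) [-y clear] — {cam, divider, dowel, drawer_front, foot, rail, shelf, side_panel, stretcher}
10. back_panel@(1, -1) [-y clear] — {back_panel, cam, divider, dowel, drawer_front, foot, rail, shelf, side_panel, stretcher}

cam; rail; drawer_front; foot; divider; dowel; shelf; stretcher; side_panel; back_panel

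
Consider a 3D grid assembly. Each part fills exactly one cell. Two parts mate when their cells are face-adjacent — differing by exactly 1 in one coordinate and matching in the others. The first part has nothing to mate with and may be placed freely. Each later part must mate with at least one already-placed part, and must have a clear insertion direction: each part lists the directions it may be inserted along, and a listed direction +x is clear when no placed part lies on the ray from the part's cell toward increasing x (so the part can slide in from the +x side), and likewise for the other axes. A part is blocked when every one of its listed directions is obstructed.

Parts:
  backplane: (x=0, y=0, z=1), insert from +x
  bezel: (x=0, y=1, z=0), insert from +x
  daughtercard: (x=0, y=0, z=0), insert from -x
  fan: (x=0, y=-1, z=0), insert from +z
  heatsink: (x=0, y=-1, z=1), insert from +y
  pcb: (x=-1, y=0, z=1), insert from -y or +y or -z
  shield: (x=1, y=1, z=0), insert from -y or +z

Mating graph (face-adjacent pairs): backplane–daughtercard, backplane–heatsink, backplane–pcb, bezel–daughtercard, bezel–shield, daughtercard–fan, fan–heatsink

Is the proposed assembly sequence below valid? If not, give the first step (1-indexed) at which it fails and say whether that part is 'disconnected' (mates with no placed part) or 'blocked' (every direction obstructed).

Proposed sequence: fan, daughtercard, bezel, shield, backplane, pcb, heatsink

1. fan@(0, -1, 0) [+z clear] — {fan}
2. daughtercard@(0, 0, 0) [-x clear] — {daughtercard, fan}
3. bezel@(0, 1, 0) [+x clear] — {bezel, daughtercard, fan}
4. shield@(1, 1, 0) [-y clear] — {bezel, daughtercard, fan, shield}
5. backplane@(0, 0, 1) [+x clear] — {backplane, bezel, daughtercard, fan, shield}
6. pcb@(-1, 0, 1) [-y clear] — {backplane, bezel, daughtercard, fan, pcb, shield}
7. heatsink@(0, -1, 1) — +y all obstructed ⇒ blocked

Invalid at step 7 (blocked)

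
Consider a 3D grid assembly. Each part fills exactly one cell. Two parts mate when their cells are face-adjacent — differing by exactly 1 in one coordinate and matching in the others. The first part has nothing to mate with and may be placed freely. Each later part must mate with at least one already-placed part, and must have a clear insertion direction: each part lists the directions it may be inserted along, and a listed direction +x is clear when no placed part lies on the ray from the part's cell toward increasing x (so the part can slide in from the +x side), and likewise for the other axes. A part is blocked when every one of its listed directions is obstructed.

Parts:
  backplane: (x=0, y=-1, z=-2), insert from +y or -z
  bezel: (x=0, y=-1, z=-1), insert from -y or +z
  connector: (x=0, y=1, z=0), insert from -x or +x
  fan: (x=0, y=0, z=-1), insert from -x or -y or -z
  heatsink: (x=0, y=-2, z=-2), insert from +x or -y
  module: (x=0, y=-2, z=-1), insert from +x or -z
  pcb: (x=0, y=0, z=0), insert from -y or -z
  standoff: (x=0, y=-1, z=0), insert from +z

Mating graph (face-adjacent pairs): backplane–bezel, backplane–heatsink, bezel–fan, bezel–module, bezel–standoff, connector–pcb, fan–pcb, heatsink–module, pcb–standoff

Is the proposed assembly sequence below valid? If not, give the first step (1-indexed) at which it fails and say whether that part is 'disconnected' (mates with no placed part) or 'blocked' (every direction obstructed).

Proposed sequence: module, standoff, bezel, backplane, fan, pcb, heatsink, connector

1. module@(0, -2, -1) [+x clear] — {module}
2. standoff@(0, -1, 0) — no placed neighbour ⇒ disconnected

Invalid at step 2 (disconnected)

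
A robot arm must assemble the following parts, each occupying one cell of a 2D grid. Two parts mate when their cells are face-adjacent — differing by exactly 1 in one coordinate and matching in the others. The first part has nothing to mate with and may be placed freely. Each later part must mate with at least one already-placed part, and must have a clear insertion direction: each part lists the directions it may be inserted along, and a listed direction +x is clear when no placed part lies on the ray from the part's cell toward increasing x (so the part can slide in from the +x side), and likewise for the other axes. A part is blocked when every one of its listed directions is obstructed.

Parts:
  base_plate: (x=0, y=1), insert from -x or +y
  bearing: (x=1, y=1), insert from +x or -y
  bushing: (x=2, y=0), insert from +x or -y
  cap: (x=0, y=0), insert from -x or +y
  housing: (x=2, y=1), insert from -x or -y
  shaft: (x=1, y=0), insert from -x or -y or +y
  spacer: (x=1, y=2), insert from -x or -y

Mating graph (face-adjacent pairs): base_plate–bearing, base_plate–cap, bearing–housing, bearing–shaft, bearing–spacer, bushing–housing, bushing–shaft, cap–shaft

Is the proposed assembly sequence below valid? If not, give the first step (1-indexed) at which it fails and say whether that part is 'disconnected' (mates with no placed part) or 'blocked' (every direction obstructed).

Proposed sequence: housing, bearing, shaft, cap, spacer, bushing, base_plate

1. housing@(2, 1) [-x clear] — {housing}
2. bearing@(1, 1) [-y clear] — {bearing, housing}
3. shaft@(1, 0) [-x clear] — {bearing, housing, shaft}
4. cap@(0, 0) [-x clear] — {bearing, cap, housing, shaft}
5. spacer@(1, 2) [-x clear] — {bearing, cap, housing, shaft, spacer}
6. bushing@(2, 0) [+x clear] — {bearing, bushing, cap, housing, shaft, spacer}
7. base_plate@(0, 1) [-x clear] — {base_plate, bearing, bushing, cap, housing, shaft, spacer}

Valid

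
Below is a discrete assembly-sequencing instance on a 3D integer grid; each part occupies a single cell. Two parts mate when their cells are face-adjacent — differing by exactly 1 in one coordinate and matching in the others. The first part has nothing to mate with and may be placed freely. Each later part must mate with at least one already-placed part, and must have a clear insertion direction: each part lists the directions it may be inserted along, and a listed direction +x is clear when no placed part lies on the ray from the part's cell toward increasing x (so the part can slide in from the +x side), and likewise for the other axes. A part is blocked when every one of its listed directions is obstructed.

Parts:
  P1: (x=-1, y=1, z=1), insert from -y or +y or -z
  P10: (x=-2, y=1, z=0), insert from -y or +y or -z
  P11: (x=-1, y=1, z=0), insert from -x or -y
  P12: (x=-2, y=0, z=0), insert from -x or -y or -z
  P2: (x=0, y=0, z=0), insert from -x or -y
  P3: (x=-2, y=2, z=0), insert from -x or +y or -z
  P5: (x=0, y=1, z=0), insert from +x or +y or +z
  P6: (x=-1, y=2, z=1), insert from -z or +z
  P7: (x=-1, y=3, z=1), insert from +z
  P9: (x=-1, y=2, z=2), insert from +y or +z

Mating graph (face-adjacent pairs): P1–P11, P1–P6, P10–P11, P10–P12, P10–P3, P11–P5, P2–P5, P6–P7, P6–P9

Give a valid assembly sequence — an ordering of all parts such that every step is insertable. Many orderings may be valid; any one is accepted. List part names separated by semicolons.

P6; P7; P1; P11; P10; P5; P3; P12; P2; P9

1. P6@(-1, 2, 1) [-z clear] — {P6}
2. P7@(-1, 3, 1) [+z clear] — {P6, P7}
3. P1@(-1, 1, 1) [-y clear] — {P1, P6, P7}
4. P11@(-1, 1, 0) [-x clear] — {P1, P11, P6, P7}
5. P10@(-2, 1, 0) [-y clear] — {P1, P10, P11, P6, P7}
6. P5@(0, 1, 0) [+x clear] — {P1, P10, P11, P5, P6, P7}
7. P3@(-2, 2, 0) [-x clear] — {P1, P10, P11, P3, P5, P6, P7}
8. P12@(-2, 0, 0) [-x clear] — {P1, P10, P11, P12, P3, P5, P6, P7}
9. P2@(0, 0, 0) [-y clear] — {P1, P10, P11, P12, P2, P3, P5, P6, P7}
10. P9@(-1, 2, 2) [+y clear] — {P1, P10, P11, P12, P2, P3, P5, P6, P7, P9}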